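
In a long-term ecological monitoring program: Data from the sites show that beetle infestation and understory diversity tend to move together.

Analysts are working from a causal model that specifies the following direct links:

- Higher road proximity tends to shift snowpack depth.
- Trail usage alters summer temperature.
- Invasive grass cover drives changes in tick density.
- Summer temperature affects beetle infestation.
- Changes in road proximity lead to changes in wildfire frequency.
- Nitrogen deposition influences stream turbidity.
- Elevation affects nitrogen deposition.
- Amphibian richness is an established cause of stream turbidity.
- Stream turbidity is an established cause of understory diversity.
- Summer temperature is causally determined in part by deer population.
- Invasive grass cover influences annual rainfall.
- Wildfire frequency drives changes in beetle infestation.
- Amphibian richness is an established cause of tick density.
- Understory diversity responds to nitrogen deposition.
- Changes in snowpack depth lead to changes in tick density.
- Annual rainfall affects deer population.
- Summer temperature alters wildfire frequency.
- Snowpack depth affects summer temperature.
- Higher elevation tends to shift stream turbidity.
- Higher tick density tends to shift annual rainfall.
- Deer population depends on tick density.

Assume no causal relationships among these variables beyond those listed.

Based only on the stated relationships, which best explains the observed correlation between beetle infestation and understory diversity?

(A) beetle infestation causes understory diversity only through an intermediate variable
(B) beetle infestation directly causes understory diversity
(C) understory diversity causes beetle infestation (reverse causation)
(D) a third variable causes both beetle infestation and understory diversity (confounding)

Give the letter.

D

Amphibian richness causes beetle infestation (amphibian richness → tick density → deer population → summer temperature → beetle infestation) and understory diversity (amphibian richness → stream turbidity → understory diversity) — a common cause creating the correlation.
There is no stated path from beetle infestation to understory diversity or from understory diversity to beetle infestation, so neither direct nor reverse causation applies.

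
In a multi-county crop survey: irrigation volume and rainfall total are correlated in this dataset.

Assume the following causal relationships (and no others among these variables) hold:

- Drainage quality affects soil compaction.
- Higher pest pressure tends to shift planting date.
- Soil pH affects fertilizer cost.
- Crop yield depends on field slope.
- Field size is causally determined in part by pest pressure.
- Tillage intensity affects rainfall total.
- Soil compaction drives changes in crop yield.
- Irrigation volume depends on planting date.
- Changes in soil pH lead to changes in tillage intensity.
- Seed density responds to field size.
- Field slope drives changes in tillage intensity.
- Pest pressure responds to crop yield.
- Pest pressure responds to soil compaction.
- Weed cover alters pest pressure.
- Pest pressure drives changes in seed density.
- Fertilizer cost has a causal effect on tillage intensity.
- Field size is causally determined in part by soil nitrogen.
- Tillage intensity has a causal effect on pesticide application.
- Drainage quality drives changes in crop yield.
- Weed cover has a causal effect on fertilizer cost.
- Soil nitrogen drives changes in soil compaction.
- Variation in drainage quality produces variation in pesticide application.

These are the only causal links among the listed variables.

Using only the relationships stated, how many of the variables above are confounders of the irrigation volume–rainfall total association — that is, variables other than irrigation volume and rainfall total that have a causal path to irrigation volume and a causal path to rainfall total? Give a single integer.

The common causes are: field slope (to irrigation volume via field slope → crop yield → pest pressure → planting date → irrigation volume; to rainfall total via field slope → tillage intensity → rainfall total); weed cover (to irrigation volume via weed cover → pest pressure → planting date → irrigation volume; to rainfall total via weed cover → fertilizer cost → tillage intensity → rainfall total).
Every other variable lacks a causal path to at least one of irrigation volume and rainfall total.

2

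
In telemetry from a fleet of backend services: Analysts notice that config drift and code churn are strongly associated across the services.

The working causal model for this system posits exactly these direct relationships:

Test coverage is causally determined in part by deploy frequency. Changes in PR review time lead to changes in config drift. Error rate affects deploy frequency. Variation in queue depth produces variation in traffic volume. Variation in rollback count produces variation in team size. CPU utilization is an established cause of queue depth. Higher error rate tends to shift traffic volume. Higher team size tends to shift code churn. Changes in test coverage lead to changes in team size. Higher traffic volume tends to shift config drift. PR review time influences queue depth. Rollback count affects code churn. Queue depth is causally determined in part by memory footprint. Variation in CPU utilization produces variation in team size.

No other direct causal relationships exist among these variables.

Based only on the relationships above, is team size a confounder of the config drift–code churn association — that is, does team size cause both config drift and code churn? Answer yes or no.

Team size has no stated causal path to config drift. A confounder must cause both variables, so team size does not qualify.

no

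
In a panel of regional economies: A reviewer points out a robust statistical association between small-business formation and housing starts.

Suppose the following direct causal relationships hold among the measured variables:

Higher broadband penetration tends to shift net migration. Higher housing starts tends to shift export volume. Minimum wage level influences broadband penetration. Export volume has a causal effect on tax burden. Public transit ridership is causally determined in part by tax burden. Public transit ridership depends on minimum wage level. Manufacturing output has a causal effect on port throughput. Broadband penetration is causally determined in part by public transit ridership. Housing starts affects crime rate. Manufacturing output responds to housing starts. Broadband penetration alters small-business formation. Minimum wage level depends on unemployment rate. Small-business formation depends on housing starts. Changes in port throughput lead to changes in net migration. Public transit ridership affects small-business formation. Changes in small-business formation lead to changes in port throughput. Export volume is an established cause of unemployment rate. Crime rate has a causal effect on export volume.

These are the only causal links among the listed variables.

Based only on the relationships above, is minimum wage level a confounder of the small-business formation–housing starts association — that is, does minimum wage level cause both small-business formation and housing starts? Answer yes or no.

Minimum wage level has no stated causal path to housing starts. A confounder must cause both variables, so minimum wage level does not qualify.

no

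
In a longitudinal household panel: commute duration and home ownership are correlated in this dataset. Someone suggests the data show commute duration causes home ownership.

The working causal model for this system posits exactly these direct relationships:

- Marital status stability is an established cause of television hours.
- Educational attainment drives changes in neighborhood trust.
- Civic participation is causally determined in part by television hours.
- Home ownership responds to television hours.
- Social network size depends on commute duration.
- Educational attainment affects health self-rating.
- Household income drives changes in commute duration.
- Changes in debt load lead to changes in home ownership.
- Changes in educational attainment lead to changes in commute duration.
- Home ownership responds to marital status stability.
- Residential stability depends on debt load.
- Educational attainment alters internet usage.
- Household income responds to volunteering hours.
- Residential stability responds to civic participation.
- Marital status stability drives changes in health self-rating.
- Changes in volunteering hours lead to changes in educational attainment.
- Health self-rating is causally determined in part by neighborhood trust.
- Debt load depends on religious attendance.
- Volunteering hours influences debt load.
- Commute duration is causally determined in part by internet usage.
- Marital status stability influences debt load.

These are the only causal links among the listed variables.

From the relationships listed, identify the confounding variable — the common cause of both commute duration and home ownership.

Volunteering hours has a causal path to commute duration (volunteering hours → household income → commute duration) and a separate causal path to home ownership (volunteering hours → debt load → home ownership), so it is a common cause of both.
No stated relationship gives commute duration a causal route to home ownership, so the correlation is explained by the shared upstream cause rather than a direct effect.

volunteering hours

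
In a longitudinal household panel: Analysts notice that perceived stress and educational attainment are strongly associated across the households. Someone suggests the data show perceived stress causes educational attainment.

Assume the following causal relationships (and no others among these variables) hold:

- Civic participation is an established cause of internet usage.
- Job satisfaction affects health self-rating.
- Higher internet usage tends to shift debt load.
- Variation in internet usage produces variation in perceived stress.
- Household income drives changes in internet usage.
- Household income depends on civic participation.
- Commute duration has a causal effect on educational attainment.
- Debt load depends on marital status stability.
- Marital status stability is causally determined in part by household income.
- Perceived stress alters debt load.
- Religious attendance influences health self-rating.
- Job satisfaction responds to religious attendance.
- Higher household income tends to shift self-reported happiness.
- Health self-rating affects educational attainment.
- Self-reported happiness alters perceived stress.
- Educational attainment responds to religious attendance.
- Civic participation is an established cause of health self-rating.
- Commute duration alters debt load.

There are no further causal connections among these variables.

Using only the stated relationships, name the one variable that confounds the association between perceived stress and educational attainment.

civic participation

Civic participation has a causal path to perceived stress (civic participation → internet usage → perceived stress) and a separate causal path to educational attainment (civic participation → health self-rating → educational attainment), so it is a common cause of both.
No stated relationship gives perceived stress a causal route to educational attainment, so the correlation is explained by the shared upstream cause rather than a direct effect.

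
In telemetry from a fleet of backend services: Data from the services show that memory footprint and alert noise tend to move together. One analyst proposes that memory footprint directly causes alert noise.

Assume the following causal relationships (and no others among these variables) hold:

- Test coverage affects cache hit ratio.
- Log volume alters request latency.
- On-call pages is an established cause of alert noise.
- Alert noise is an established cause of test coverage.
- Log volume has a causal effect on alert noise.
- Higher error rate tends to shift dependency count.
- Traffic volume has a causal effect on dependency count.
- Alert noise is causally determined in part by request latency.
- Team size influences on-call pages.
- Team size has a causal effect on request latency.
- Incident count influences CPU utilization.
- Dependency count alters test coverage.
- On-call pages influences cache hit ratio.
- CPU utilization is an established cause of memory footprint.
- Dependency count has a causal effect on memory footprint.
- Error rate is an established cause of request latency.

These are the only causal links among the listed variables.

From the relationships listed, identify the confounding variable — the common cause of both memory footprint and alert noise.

error rate

Error rate has a causal path to memory footprint (error rate → dependency count → memory footprint) and a separate causal path to alert noise (error rate → request latency → alert noise), so it is a common cause of both.
No stated relationship gives memory footprint a causal route to alert noise, so the correlation is explained by the shared upstream cause rather than a direct effect.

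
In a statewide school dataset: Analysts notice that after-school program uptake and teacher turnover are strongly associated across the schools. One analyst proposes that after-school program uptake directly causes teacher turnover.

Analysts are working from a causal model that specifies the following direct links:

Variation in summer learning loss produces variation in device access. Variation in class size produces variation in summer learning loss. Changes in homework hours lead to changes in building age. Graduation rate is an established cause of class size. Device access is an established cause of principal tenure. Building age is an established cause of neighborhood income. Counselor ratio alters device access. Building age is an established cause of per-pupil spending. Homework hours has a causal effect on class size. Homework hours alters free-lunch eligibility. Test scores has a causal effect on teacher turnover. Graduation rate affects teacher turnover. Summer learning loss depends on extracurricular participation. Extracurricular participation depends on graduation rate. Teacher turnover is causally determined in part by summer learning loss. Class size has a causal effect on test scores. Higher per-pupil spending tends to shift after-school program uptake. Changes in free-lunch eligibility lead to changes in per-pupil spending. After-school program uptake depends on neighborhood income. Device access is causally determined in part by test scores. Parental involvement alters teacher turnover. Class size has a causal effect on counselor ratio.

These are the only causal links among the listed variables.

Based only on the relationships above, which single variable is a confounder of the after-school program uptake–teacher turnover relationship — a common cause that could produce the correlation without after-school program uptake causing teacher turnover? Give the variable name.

homework hours

Homework hours has a causal path to after-school program uptake (homework hours → free-lunch eligibility → per-pupil spending → after-school program uptake) and a separate causal path to teacher turnover (homework hours → class size → test scores → teacher turnover), so it is a common cause of both.
No stated relationship gives after-school program uptake a causal route to teacher turnover, so the correlation is explained by the shared upstream cause rather than a direct effect.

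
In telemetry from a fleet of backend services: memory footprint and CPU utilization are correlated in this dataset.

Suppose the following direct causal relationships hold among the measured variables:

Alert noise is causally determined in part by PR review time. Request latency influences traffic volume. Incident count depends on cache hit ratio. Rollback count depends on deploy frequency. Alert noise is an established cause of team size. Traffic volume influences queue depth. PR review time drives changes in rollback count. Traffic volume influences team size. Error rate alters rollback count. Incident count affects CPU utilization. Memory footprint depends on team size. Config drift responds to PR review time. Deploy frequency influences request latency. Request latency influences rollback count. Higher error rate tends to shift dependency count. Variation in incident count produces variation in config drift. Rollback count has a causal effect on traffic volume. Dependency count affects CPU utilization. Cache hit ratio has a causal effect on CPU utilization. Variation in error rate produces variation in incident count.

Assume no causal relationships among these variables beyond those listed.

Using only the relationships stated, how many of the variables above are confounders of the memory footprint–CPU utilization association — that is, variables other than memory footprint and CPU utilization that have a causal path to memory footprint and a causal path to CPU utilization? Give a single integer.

The common causes are: error rate (to memory footprint via error rate → rollback count → traffic volume → team size → memory footprint; to CPU utilization via error rate → incident count → CPU utilization).
Every other variable lacks a causal path to at least one of memory footprint and CPU utilization.

1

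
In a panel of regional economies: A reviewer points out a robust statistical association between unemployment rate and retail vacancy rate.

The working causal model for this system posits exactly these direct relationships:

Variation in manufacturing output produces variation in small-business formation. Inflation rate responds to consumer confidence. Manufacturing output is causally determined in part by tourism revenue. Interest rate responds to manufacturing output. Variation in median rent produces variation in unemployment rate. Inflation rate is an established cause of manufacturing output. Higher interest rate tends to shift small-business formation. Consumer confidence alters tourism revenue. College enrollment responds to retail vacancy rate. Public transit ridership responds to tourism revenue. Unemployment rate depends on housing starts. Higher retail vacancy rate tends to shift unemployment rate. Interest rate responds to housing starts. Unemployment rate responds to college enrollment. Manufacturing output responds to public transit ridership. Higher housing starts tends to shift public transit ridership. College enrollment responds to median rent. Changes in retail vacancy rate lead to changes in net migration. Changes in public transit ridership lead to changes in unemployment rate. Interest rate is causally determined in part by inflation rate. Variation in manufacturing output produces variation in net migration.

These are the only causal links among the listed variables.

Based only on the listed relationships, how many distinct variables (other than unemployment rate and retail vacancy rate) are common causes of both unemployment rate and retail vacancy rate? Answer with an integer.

0

No listed variable has a causal path to both unemployment rate and retail vacancy rate, so there are no common causes.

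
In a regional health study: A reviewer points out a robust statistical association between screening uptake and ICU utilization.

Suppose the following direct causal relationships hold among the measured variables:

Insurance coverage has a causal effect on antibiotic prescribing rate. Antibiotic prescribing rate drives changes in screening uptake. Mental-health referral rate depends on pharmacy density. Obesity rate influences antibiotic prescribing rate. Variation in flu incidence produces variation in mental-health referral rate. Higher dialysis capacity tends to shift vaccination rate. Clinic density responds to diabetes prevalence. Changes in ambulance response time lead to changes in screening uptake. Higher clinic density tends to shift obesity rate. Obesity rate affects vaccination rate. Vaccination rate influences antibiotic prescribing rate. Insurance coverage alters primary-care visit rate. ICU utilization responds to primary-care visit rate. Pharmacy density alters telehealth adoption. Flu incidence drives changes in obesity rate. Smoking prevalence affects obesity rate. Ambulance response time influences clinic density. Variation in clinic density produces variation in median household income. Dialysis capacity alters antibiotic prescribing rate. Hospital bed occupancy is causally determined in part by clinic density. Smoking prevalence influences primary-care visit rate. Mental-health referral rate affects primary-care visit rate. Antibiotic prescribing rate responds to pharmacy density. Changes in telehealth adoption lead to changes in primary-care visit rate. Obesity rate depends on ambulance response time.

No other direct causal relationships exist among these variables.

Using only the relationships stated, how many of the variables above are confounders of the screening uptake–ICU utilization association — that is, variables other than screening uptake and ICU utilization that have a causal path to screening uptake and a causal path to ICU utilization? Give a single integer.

The common causes are: flu incidence (to screening uptake via flu incidence → obesity rate → antibiotic prescribing rate → screening uptake; to ICU utilization via flu incidence → mental-health referral rate → primary-care visit rate → ICU utilization); insurance coverage (to screening uptake via insurance coverage → antibiotic prescribing rate → screening uptake; to ICU utilization via insurance coverage → primary-care visit rate → ICU utilization); pharmacy density (to screening uptake via pharmacy density → antibiotic prescribing rate → screening uptake; to ICU utilization via pharmacy density → mental-health referral rate → primary-care visit rate → ICU utilization); smoking prevalence (to screening uptake via smoking prevalence → obesity rate → antibiotic prescribing rate → screening uptake; to ICU utilization via smoking prevalence → primary-care visit rate → ICU utilization).
Every other variable lacks a causal path to at least one of screening uptake and ICU utilization.

4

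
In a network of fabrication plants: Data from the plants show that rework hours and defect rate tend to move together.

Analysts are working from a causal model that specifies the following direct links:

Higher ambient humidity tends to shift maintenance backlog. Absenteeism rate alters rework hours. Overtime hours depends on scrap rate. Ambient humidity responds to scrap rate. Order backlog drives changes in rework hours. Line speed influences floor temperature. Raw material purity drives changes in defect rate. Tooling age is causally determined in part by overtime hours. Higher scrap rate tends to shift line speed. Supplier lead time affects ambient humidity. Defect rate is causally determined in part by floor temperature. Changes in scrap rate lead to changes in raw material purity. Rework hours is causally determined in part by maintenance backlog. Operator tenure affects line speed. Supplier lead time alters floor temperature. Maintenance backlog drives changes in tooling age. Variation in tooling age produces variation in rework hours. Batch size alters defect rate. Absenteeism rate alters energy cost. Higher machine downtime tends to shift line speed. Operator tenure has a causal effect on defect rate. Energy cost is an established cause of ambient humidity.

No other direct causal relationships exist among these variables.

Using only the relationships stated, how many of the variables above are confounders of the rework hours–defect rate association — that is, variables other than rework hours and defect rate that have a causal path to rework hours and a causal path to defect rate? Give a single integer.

2

The common causes are: scrap rate (to rework hours via scrap rate → overtime hours → tooling age → rework hours; to defect rate via scrap rate → raw material purity → defect rate); supplier lead time (to rework hours via supplier lead time → ambient humidity → maintenance backlog → rework hours; to defect rate via supplier lead time → floor temperature → defect rate).
Every other variable lacks a causal path to at least one of rework hours and defect rate.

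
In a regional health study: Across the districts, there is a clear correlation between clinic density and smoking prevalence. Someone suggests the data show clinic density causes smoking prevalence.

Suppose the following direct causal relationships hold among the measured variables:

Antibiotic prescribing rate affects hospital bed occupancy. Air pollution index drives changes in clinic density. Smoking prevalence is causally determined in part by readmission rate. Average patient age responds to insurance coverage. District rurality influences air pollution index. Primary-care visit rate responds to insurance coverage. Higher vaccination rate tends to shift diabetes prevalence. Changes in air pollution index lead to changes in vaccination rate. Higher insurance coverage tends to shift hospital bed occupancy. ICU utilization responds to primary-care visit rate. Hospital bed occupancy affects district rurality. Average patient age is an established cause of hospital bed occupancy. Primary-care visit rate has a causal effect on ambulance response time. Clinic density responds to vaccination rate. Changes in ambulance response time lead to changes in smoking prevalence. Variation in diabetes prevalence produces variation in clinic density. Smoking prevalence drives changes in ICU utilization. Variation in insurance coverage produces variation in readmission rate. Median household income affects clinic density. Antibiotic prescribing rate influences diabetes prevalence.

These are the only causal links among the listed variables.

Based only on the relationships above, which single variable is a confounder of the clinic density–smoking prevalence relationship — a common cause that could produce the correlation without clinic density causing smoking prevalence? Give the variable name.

insurance coverage

Insurance coverage has a causal path to clinic density (insurance coverage → hospital bed occupancy → district rurality → air pollution index → clinic density) and a separate causal path to smoking prevalence (insurance coverage → readmission rate → smoking prevalence), so it is a common cause of both.
No stated relationship gives clinic density a causal route to smoking prevalence, so the correlation is explained by the shared upstream cause rather than a direct effect.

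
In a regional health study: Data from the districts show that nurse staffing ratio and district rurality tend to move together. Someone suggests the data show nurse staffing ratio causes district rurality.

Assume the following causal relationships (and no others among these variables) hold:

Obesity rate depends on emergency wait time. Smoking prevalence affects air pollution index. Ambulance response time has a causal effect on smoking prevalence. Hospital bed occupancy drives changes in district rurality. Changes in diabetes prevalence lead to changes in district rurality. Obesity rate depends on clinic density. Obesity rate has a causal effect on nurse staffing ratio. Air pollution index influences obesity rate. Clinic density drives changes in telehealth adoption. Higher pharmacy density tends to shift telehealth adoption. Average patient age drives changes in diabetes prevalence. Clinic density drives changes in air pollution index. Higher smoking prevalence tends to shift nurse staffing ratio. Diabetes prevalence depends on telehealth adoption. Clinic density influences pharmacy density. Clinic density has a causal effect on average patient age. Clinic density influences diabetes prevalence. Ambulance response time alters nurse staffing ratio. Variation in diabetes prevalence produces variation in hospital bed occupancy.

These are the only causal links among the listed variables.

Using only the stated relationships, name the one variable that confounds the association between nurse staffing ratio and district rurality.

Clinic density has a causal path to nurse staffing ratio (clinic density → obesity rate → nurse staffing ratio) and a separate causal path to district rurality (clinic density → diabetes prevalence → district rurality), so it is a common cause of both.
No stated relationship gives nurse staffing ratio a causal route to district rurality, so the correlation is explained by the shared upstream cause rather than a direct effect.

clinic density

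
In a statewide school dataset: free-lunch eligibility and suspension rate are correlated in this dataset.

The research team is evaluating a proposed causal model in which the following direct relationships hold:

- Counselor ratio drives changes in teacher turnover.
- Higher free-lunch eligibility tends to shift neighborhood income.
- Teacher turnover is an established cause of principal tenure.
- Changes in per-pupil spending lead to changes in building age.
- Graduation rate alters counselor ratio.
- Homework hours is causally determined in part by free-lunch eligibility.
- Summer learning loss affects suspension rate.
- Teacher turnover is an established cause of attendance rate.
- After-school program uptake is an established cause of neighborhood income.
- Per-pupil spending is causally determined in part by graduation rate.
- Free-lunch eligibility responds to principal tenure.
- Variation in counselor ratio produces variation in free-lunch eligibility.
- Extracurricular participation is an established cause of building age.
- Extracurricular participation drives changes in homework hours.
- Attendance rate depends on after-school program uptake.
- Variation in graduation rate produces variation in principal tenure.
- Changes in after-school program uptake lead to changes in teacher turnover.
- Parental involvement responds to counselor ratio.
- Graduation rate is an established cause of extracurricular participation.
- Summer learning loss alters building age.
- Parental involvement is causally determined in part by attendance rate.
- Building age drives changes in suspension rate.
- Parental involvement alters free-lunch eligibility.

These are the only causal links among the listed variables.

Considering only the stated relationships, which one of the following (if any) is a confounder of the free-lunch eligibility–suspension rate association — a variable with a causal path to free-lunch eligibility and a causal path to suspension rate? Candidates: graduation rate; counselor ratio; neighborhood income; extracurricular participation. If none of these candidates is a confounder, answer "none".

Graduation rate causes free-lunch eligibility (graduation rate → principal tenure → free-lunch eligibility) and also causes suspension rate (graduation rate → extracurricular participation → building age → suspension rate); it is a common cause of both.
Each of the other candidates lacks a causal path to at least one of free-lunch eligibility and suspension rate, so they do not confound the relationship.

graduation rate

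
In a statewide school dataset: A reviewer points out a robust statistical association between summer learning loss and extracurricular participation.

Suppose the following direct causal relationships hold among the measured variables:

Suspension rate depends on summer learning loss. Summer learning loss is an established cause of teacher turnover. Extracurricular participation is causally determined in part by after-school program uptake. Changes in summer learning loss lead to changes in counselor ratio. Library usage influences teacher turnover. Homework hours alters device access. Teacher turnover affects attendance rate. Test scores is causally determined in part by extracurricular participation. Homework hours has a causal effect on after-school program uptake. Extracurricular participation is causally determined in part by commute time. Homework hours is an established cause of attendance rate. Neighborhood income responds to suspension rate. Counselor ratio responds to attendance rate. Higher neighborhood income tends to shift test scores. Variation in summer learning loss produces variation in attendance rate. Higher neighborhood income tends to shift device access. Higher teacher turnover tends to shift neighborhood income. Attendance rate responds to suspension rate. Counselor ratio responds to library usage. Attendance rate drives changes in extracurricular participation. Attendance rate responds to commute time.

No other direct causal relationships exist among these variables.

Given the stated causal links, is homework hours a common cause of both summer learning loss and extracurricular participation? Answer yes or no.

no

Homework hours has no stated causal path to summer learning loss. A confounder must cause both variables, so homework hours does not qualify.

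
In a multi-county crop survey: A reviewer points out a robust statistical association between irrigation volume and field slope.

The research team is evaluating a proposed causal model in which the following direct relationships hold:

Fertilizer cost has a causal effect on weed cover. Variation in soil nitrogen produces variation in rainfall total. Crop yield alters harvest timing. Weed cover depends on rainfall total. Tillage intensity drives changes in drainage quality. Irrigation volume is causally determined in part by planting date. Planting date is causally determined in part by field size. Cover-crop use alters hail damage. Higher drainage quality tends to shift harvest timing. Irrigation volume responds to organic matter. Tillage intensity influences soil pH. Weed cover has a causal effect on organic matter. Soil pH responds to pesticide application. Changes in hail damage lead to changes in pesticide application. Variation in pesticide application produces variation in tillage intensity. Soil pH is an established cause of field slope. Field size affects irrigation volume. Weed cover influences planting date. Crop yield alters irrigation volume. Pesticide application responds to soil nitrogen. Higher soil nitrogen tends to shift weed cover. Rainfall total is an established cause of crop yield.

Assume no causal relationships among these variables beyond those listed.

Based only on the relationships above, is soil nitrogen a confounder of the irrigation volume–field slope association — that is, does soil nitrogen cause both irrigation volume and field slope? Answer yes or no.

yes

Soil nitrogen has a causal path to irrigation volume (soil nitrogen → rainfall total → crop yield → irrigation volume) and to field slope (soil nitrogen → pesticide application → soil pH → field slope), so it is a common cause of both — a confounder.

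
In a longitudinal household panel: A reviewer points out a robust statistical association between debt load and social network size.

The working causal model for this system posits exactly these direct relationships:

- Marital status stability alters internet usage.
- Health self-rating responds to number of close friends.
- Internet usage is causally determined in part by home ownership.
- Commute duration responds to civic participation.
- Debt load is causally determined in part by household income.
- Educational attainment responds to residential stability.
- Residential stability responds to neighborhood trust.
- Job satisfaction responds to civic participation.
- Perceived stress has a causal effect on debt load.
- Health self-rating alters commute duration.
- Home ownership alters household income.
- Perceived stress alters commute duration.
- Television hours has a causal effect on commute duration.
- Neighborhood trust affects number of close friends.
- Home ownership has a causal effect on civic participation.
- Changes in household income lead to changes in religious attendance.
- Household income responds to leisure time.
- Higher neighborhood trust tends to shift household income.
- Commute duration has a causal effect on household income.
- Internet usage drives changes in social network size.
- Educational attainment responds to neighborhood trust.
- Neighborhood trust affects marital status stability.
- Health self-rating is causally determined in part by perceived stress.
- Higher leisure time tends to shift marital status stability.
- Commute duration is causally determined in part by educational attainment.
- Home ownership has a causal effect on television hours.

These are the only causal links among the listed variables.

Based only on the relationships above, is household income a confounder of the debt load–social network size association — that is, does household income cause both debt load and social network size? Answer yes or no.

Household income has no stated causal path to social network size. A confounder must cause both variables, so household income does not qualify.

no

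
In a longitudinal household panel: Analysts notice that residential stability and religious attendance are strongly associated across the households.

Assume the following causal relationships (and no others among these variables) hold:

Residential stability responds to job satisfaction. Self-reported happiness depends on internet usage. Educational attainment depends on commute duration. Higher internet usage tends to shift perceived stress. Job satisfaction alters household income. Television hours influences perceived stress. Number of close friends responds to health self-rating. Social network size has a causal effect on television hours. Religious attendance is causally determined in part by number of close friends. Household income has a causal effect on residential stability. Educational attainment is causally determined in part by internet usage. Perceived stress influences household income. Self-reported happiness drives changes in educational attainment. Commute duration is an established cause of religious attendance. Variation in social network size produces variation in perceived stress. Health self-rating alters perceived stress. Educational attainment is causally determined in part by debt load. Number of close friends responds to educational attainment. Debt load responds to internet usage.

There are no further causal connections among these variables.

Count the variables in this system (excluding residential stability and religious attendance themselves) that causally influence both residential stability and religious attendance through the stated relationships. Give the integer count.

The common causes are: health self-rating (to residential stability via health self-rating → perceived stress → household income → residential stability; to religious attendance via health self-rating → number of close friends → religious attendance); internet usage (to residential stability via internet usage → perceived stress → household income → residential stability; to religious attendance via internet usage → educational attainment → number of close friends → religious attendance).
Every other variable lacks a causal path to at least one of residential stability and religious attendance.

2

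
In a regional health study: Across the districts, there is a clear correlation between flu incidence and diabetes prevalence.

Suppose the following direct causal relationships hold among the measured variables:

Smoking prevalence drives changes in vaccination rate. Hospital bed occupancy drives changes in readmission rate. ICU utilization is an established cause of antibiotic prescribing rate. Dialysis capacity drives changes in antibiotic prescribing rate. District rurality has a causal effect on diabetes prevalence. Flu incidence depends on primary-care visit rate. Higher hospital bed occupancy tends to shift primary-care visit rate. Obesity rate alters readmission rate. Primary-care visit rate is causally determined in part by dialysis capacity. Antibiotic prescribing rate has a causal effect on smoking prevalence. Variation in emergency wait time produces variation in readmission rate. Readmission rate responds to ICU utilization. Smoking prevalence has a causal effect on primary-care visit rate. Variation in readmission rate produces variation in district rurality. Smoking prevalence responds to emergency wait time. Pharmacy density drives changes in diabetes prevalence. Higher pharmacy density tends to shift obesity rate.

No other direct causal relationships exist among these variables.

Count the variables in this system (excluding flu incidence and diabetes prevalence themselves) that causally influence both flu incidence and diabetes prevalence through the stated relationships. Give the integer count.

3

The common causes are: ICU utilization (to flu incidence via ICU utilization → antibiotic prescribing rate → smoking prevalence → primary-care visit rate → flu incidence; to diabetes prevalence via ICU utilization → readmission rate → district rurality → diabetes prevalence); emergency wait time (to flu incidence via emergency wait time → smoking prevalence → primary-care visit rate → flu incidence; to diabetes prevalence via emergency wait time → readmission rate → district rurality → diabetes prevalence); hospital bed occupancy (to flu incidence via hospital bed occupancy → primary-care visit rate → flu incidence; to diabetes prevalence via hospital bed occupancy → readmission rate → district rurality → diabetes prevalence).
Every other variable lacks a causal path to at least one of flu incidence and diabetes prevalence.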